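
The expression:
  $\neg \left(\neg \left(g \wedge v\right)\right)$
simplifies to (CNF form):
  $g \wedge v$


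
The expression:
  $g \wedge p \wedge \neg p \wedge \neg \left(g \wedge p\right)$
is never true.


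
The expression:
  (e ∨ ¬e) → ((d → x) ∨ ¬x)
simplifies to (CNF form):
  True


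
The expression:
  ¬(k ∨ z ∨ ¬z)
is never true.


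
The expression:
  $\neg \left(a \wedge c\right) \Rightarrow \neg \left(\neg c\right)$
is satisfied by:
  {c: True}


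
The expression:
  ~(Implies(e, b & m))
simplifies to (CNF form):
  e & (~b | ~m)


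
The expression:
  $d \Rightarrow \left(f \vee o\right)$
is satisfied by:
  {o: True, f: True, d: False}
  {o: True, f: False, d: False}
  {f: True, o: False, d: False}
  {o: False, f: False, d: False}
  {d: True, o: True, f: True}
  {d: True, o: True, f: False}
  {d: True, f: True, o: False}


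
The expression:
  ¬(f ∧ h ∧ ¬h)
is always true.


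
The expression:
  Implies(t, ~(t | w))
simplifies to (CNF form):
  ~t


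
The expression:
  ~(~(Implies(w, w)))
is always true.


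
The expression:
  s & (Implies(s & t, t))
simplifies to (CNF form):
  s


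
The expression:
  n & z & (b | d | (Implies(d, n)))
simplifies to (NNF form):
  n & z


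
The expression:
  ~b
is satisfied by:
  {b: False}


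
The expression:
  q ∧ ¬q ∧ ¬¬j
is never true.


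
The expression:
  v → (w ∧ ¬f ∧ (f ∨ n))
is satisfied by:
  {w: True, n: True, v: False, f: False}
  {w: True, n: False, v: False, f: False}
  {n: True, f: False, w: False, v: False}
  {f: False, n: False, w: False, v: False}
  {f: True, w: True, n: True, v: False}
  {f: True, w: True, n: False, v: False}
  {f: True, n: True, w: False, v: False}
  {f: True, n: False, w: False, v: False}
  {v: True, w: True, n: True, f: False}


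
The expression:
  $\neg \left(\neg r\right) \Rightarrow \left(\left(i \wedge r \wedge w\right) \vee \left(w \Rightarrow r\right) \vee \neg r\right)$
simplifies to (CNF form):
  $\text{True}$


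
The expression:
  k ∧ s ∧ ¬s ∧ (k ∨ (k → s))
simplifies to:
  False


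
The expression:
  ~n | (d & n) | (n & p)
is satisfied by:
  {d: True, p: True, n: False}
  {d: True, p: False, n: False}
  {p: True, d: False, n: False}
  {d: False, p: False, n: False}
  {n: True, d: True, p: True}
  {n: True, d: True, p: False}
  {n: True, p: True, d: False}


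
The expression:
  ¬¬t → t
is always true.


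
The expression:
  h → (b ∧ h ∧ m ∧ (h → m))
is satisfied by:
  {b: True, m: True, h: False}
  {b: True, m: False, h: False}
  {m: True, b: False, h: False}
  {b: False, m: False, h: False}
  {b: True, h: True, m: True}


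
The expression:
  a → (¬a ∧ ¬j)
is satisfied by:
  {a: False}


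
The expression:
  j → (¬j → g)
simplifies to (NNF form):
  True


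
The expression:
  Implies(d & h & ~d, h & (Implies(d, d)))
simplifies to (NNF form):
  True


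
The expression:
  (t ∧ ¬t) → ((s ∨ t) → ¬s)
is always true.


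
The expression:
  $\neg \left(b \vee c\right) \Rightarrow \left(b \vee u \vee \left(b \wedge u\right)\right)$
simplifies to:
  $b \vee c \vee u$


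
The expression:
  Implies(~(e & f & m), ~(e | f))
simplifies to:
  (e | ~f) & (f | ~e) & (m | ~f)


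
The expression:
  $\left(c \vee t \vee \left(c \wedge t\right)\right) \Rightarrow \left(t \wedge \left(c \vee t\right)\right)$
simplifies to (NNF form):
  $t \vee \neg c$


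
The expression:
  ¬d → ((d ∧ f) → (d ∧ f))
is always true.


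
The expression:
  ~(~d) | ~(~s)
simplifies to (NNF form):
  d | s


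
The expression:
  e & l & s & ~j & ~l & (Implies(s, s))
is never true.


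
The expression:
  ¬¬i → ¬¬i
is always true.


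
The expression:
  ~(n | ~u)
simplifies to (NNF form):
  u & ~n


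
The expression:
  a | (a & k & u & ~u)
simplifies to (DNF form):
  a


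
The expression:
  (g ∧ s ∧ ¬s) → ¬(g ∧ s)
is always true.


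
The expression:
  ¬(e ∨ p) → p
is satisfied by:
  {e: True, p: True}
  {e: True, p: False}
  {p: True, e: False}


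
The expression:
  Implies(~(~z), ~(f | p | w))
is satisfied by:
  {w: False, p: False, z: False, f: False}
  {f: True, w: False, p: False, z: False}
  {p: True, f: False, w: False, z: False}
  {f: True, p: True, w: False, z: False}
  {w: True, f: False, p: False, z: False}
  {f: True, w: True, p: False, z: False}
  {p: True, w: True, f: False, z: False}
  {f: True, p: True, w: True, z: False}
  {z: True, f: False, w: False, p: False}


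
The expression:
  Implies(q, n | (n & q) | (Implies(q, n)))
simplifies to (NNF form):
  n | ~q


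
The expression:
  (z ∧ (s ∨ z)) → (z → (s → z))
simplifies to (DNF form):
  True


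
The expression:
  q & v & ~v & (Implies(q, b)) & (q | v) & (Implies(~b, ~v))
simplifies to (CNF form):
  False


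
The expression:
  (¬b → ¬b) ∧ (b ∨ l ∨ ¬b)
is always true.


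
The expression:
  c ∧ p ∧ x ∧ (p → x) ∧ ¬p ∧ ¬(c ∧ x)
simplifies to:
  False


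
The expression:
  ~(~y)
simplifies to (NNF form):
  y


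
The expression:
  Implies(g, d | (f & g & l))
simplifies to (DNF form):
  d | ~g | (f & l)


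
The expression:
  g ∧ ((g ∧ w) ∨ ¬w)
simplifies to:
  g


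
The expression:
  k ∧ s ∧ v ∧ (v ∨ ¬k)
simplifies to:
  k ∧ s ∧ v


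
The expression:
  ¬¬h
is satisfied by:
  {h: True}


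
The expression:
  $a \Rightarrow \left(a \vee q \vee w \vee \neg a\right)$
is always true.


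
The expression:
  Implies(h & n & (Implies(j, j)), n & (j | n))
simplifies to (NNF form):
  True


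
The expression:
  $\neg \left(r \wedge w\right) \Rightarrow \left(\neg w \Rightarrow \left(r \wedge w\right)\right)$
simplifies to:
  $w$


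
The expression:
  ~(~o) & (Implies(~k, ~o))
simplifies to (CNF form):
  k & o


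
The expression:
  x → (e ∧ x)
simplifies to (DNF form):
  e ∨ ¬x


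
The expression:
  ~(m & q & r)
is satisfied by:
  {m: False, q: False, r: False}
  {r: True, m: False, q: False}
  {q: True, m: False, r: False}
  {r: True, q: True, m: False}
  {m: True, r: False, q: False}
  {r: True, m: True, q: False}
  {q: True, m: True, r: False}


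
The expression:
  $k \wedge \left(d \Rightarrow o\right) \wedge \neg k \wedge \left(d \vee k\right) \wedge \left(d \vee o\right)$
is never true.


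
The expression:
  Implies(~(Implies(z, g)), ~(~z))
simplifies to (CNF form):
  True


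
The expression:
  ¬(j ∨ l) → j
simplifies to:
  j ∨ l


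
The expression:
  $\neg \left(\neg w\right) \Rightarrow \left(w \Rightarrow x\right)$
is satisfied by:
  {x: True, w: False}
  {w: False, x: False}
  {w: True, x: True}


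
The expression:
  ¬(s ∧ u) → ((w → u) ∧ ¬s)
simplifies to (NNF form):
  u ∨ (¬s ∧ ¬w)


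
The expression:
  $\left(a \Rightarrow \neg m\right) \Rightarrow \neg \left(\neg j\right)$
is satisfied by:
  {a: True, j: True, m: True}
  {a: True, j: True, m: False}
  {j: True, m: True, a: False}
  {j: True, m: False, a: False}
  {a: True, m: True, j: False}


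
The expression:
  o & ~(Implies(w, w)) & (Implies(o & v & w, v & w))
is never true.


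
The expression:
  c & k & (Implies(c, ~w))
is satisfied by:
  {c: True, k: True, w: False}


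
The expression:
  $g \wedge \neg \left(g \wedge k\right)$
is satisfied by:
  {g: True, k: False}


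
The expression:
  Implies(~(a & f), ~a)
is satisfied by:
  {f: True, a: False}
  {a: False, f: False}
  {a: True, f: True}


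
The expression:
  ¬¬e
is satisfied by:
  {e: True}


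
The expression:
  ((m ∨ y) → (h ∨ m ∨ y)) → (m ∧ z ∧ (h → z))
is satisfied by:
  {z: True, m: True}


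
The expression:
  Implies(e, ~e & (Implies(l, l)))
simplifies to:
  ~e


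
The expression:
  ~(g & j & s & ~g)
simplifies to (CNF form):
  True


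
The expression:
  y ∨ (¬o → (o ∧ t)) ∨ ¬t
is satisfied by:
  {y: True, o: True, t: False}
  {y: True, t: False, o: False}
  {o: True, t: False, y: False}
  {o: False, t: False, y: False}
  {y: True, o: True, t: True}
  {y: True, t: True, o: False}
  {o: True, t: True, y: False}


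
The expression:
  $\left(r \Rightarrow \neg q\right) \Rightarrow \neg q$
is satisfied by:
  {r: True, q: False}
  {q: False, r: False}
  {q: True, r: True}


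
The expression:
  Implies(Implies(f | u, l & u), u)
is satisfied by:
  {u: True, f: True}
  {u: True, f: False}
  {f: True, u: False}


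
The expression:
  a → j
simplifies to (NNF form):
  j ∨ ¬a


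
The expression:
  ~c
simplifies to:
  ~c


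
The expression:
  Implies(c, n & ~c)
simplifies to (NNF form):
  ~c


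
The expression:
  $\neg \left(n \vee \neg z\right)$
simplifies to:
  $z \wedge \neg n$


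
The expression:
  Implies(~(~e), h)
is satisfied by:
  {h: True, e: False}
  {e: False, h: False}
  {e: True, h: True}


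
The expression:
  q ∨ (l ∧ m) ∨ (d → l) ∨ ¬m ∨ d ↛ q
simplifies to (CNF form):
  True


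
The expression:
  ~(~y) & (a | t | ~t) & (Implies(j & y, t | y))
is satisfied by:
  {y: True}


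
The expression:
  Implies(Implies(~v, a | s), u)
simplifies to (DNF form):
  u | (~a & ~s & ~v)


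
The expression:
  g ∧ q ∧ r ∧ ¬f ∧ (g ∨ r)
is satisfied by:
  {r: True, g: True, q: True, f: False}


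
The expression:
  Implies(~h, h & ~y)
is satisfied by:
  {h: True}


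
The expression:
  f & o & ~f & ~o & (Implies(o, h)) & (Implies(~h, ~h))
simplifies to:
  False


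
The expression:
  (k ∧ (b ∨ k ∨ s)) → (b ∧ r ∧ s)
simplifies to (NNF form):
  (b ∧ r ∧ s) ∨ ¬k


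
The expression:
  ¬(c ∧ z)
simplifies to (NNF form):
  ¬c ∨ ¬z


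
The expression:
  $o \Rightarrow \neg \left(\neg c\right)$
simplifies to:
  $c \vee \neg o$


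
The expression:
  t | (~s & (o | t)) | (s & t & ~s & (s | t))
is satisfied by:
  {t: True, o: True, s: False}
  {t: True, o: False, s: False}
  {t: True, s: True, o: True}
  {t: True, s: True, o: False}
  {o: True, s: False, t: False}


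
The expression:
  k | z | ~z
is always true.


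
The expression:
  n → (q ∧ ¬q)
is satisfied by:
  {n: False}


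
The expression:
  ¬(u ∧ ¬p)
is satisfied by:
  {p: True, u: False}
  {u: False, p: False}
  {u: True, p: True}


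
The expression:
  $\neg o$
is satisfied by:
  {o: False}


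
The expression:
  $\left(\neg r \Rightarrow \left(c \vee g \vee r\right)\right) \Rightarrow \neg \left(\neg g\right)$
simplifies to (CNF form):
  $\left(g \vee \neg c\right) \wedge \left(g \vee \neg r\right)$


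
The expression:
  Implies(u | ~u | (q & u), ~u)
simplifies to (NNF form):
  ~u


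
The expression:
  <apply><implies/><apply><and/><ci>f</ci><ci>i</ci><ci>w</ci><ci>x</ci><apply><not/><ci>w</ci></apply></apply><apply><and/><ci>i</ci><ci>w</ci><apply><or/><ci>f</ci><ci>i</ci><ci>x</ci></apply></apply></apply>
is always true.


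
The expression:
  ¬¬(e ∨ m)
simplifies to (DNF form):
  e ∨ m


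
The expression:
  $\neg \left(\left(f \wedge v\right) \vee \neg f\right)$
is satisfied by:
  {f: True, v: False}


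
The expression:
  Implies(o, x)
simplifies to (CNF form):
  x | ~o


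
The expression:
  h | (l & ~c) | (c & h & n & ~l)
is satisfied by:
  {h: True, l: True, c: False}
  {h: True, l: False, c: False}
  {h: True, c: True, l: True}
  {h: True, c: True, l: False}
  {l: True, c: False, h: False}


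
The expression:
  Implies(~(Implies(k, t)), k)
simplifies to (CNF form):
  True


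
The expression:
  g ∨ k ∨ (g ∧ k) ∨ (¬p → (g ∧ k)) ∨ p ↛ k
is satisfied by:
  {k: True, g: True, p: True}
  {k: True, g: True, p: False}
  {k: True, p: True, g: False}
  {k: True, p: False, g: False}
  {g: True, p: True, k: False}
  {g: True, p: False, k: False}
  {p: True, g: False, k: False}


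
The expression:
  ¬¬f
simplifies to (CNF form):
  f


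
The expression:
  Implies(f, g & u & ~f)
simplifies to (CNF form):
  ~f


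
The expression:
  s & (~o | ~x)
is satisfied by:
  {s: True, o: False, x: False}
  {s: True, x: True, o: False}
  {s: True, o: True, x: False}


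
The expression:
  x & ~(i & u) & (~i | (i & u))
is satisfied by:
  {x: True, i: False}


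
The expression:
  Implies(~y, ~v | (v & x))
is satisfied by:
  {y: True, x: True, v: False}
  {y: True, x: False, v: False}
  {x: True, y: False, v: False}
  {y: False, x: False, v: False}
  {y: True, v: True, x: True}
  {y: True, v: True, x: False}
  {v: True, x: True, y: False}


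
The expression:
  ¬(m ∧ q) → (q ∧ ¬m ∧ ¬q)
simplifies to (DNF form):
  m ∧ q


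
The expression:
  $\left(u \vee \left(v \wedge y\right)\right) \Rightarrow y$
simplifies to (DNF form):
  $y \vee \neg u$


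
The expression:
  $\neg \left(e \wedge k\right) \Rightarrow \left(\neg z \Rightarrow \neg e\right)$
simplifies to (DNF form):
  $k \vee z \vee \neg e$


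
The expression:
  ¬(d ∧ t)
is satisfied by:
  {t: False, d: False}
  {d: True, t: False}
  {t: True, d: False}


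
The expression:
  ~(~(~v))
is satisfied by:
  {v: False}


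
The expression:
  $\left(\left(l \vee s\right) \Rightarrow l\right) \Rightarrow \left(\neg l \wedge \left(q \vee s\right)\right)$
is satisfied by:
  {q: True, s: True, l: False}
  {q: True, l: False, s: False}
  {s: True, l: False, q: False}


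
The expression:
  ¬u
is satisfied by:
  {u: False}


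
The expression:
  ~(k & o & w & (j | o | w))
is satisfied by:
  {w: False, k: False, o: False}
  {o: True, w: False, k: False}
  {k: True, w: False, o: False}
  {o: True, k: True, w: False}
  {w: True, o: False, k: False}
  {o: True, w: True, k: False}
  {k: True, w: True, o: False}


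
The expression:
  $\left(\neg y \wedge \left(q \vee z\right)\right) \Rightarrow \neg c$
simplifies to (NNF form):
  $y \vee \left(\neg q \wedge \neg z\right) \vee \neg c$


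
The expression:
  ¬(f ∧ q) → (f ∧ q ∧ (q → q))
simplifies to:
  f ∧ q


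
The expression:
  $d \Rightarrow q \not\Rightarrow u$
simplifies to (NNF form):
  $\left(q \wedge \neg u\right) \vee \neg d$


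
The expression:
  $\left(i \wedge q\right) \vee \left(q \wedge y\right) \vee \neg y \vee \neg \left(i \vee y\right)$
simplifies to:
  $q \vee \neg y$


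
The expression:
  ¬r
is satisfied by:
  {r: False}


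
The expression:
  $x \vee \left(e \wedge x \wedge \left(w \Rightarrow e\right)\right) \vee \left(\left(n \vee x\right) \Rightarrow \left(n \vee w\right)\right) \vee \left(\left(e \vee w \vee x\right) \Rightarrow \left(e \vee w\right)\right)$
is always true.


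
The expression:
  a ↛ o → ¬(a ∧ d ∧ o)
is always true.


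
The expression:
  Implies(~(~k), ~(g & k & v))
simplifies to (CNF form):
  ~g | ~k | ~v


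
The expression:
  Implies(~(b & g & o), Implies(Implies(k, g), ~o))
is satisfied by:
  {b: True, k: True, g: False, o: False}
  {b: True, k: False, g: False, o: False}
  {k: True, b: False, g: False, o: False}
  {b: False, k: False, g: False, o: False}
  {b: True, g: True, k: True, o: False}
  {b: True, g: True, k: False, o: False}
  {g: True, k: True, b: False, o: False}
  {g: True, b: False, k: False, o: False}
  {b: True, o: True, k: True, g: False}
  {o: True, k: True, g: False, b: False}
  {o: True, g: True, b: True, k: True}
  {o: True, g: True, b: True, k: False}


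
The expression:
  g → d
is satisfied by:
  {d: True, g: False}
  {g: False, d: False}
  {g: True, d: True}


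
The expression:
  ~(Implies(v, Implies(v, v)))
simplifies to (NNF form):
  False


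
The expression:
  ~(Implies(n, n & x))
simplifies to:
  n & ~x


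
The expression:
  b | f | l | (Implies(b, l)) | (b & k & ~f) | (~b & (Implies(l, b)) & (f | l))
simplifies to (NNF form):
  True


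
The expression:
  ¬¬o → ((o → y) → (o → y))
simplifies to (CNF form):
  True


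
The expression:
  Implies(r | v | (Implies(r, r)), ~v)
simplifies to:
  ~v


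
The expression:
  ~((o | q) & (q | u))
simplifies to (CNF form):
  ~q & (~o | ~u)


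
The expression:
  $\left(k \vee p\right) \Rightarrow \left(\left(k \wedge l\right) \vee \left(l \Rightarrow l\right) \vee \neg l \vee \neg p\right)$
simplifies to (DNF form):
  $\text{True}$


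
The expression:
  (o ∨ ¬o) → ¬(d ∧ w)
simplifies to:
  ¬d ∨ ¬w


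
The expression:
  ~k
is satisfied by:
  {k: False}


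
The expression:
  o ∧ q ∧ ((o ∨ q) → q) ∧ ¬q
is never true.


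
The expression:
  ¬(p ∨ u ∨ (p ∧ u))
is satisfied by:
  {u: False, p: False}


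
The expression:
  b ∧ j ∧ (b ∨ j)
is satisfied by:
  {j: True, b: True}


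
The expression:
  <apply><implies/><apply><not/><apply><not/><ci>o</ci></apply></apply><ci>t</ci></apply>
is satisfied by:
  {t: True, o: False}
  {o: False, t: False}
  {o: True, t: True}


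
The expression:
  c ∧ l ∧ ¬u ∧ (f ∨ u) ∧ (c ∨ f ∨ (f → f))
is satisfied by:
  {c: True, l: True, f: True, u: False}


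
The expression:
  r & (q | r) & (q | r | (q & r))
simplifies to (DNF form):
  r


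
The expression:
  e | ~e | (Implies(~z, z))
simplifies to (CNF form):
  True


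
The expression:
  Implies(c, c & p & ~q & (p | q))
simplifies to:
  ~c | (p & ~q)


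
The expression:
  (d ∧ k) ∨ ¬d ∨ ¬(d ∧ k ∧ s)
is always true.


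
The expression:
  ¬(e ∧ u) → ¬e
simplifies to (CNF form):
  u ∨ ¬e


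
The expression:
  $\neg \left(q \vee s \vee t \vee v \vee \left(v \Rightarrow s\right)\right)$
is never true.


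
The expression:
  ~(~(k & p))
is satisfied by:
  {p: True, k: True}


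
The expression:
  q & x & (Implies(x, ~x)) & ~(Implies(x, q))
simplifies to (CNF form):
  False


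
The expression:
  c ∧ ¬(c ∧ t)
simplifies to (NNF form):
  c ∧ ¬t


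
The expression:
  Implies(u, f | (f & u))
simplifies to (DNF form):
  f | ~u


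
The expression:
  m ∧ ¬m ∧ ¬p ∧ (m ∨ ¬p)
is never true.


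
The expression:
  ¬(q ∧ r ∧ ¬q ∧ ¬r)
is always true.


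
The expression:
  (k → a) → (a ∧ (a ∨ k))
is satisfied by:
  {a: True, k: True}
  {a: True, k: False}
  {k: True, a: False}


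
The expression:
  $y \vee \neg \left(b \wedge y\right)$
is always true.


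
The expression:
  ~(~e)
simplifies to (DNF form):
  e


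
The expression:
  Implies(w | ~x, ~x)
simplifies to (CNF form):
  ~w | ~x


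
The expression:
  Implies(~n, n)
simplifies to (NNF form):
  n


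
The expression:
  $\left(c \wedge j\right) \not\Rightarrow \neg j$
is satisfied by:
  {c: True, j: True}


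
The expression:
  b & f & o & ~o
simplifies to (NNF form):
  False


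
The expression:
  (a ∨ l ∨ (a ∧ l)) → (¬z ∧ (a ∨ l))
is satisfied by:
  {l: False, z: False, a: False}
  {a: True, l: False, z: False}
  {l: True, a: False, z: False}
  {a: True, l: True, z: False}
  {z: True, a: False, l: False}


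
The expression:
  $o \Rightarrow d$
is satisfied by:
  {d: True, o: False}
  {o: False, d: False}
  {o: True, d: True}


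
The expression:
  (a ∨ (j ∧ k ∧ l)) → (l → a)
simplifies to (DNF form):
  a ∨ ¬j ∨ ¬k ∨ ¬l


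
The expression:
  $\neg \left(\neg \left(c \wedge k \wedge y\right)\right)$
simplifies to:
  $c \wedge k \wedge y$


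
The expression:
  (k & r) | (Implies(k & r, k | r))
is always true.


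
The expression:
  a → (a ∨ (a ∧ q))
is always true.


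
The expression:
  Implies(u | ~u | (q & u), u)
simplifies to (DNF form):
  u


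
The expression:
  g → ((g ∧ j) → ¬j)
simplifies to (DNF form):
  ¬g ∨ ¬j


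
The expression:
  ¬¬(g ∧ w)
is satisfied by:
  {w: True, g: True}


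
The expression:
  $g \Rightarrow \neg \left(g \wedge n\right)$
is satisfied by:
  {g: False, n: False}
  {n: True, g: False}
  {g: True, n: False}


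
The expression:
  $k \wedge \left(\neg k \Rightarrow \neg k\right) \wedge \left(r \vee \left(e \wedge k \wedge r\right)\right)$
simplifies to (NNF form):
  $k \wedge r$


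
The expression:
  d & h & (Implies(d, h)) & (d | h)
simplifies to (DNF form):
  d & h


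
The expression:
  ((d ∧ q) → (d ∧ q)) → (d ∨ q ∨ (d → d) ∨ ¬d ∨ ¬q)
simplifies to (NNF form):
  True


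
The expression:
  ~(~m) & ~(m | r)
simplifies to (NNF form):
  False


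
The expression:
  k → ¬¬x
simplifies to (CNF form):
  x ∨ ¬k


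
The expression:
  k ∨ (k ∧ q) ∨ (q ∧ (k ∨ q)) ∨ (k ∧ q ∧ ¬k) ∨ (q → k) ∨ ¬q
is always true.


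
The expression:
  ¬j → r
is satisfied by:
  {r: True, j: True}
  {r: True, j: False}
  {j: True, r: False}


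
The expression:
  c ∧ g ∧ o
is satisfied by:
  {c: True, o: True, g: True}


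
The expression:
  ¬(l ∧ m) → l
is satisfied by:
  {l: True}


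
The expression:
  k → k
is always true.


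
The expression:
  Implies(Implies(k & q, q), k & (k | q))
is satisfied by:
  {k: True}


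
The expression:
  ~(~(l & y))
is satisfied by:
  {y: True, l: True}


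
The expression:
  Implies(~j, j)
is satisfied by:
  {j: True}


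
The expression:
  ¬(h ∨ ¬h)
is never true.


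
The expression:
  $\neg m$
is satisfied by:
  {m: False}


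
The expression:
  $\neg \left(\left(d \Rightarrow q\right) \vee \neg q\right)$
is never true.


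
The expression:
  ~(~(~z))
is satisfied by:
  {z: False}


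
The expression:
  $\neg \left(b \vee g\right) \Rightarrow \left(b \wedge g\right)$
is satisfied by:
  {b: True, g: True}
  {b: True, g: False}
  {g: True, b: False}


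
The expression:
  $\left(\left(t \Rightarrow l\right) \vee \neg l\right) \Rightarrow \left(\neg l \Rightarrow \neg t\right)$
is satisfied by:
  {l: True, t: False}
  {t: False, l: False}
  {t: True, l: True}


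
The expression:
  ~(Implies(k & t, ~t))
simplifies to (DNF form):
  k & t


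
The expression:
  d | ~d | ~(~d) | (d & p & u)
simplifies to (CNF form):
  True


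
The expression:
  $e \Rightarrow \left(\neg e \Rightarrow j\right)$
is always true.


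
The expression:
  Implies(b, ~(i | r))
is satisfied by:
  {r: False, b: False, i: False}
  {i: True, r: False, b: False}
  {r: True, i: False, b: False}
  {i: True, r: True, b: False}
  {b: True, i: False, r: False}


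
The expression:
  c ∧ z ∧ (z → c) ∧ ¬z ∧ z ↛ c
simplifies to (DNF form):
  False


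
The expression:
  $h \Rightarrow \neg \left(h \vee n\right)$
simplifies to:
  $\neg h$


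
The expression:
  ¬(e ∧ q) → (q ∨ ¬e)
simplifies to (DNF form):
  q ∨ ¬e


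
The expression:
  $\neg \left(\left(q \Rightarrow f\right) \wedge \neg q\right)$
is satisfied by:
  {q: True}


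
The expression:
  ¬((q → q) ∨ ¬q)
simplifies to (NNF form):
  False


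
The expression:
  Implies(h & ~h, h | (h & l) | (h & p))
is always true.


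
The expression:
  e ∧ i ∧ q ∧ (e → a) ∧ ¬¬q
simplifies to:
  a ∧ e ∧ i ∧ q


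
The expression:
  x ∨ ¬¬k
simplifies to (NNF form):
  k ∨ x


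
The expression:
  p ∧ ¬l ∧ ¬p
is never true.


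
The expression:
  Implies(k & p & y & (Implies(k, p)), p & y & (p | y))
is always true.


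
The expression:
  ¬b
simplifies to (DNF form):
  ¬b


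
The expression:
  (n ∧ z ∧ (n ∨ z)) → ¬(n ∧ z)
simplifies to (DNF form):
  ¬n ∨ ¬z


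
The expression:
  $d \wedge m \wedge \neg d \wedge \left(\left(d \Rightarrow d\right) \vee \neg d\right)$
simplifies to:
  $\text{False}$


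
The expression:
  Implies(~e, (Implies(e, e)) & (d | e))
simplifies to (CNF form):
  d | e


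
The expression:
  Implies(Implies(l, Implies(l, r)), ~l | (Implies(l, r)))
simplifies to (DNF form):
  True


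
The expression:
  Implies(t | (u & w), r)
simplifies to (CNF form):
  (r | ~t) & (r | ~t | ~u) & (r | ~t | ~w) & (r | ~u | ~w)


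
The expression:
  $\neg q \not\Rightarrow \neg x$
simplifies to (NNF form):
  $x \wedge \neg q$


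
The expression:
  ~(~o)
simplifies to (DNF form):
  o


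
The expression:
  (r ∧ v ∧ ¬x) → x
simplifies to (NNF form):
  x ∨ ¬r ∨ ¬v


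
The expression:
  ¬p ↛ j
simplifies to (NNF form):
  j ∨ ¬p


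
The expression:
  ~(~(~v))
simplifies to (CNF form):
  ~v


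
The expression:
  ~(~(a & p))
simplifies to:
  a & p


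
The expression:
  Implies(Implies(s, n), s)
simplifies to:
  s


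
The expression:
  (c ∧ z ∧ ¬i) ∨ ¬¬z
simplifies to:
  z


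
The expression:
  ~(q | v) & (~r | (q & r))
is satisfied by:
  {q: False, v: False, r: False}


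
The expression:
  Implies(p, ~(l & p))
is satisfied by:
  {l: False, p: False}
  {p: True, l: False}
  {l: True, p: False}


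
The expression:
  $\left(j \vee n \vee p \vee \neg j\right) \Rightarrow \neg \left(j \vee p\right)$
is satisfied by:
  {p: False, j: False}


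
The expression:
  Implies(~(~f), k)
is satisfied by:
  {k: True, f: False}
  {f: False, k: False}
  {f: True, k: True}


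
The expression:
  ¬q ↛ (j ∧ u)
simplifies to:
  ¬q ∧ (¬j ∨ ¬u)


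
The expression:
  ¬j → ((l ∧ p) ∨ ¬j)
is always true.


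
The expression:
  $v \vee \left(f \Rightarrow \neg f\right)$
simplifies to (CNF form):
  $v \vee \neg f$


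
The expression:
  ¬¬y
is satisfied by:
  {y: True}


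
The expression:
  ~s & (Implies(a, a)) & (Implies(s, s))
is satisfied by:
  {s: False}


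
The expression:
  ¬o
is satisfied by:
  {o: False}


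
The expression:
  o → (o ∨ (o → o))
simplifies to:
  True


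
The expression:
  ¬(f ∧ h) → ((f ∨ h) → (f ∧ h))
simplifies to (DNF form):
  (f ∧ h) ∨ (¬f ∧ ¬h)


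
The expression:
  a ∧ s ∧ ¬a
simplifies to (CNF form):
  False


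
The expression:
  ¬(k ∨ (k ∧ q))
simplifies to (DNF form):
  ¬k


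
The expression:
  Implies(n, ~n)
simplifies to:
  ~n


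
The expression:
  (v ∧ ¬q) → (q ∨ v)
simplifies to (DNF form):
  True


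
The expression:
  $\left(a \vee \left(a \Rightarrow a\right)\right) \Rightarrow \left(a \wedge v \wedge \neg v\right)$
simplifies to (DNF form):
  $\text{False}$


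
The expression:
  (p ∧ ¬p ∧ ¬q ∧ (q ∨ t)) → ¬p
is always true.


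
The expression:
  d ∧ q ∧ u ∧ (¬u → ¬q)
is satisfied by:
  {u: True, d: True, q: True}


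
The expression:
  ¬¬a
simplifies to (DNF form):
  a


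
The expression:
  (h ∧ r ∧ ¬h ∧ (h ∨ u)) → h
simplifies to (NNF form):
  True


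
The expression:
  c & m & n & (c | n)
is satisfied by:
  {c: True, m: True, n: True}


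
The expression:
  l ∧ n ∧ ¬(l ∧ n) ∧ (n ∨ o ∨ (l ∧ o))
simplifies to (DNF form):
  False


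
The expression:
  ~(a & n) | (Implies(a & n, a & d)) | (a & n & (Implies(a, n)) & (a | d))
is always true.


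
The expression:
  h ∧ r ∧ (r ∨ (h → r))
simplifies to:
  h ∧ r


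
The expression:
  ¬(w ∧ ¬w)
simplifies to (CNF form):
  True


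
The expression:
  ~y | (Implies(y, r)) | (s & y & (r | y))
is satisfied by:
  {r: True, s: True, y: False}
  {r: True, s: False, y: False}
  {s: True, r: False, y: False}
  {r: False, s: False, y: False}
  {r: True, y: True, s: True}
  {r: True, y: True, s: False}
  {y: True, s: True, r: False}


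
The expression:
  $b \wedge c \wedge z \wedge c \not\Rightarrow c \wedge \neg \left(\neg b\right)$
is never true.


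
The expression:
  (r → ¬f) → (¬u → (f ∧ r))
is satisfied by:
  {r: True, u: True, f: True}
  {r: True, u: True, f: False}
  {u: True, f: True, r: False}
  {u: True, f: False, r: False}
  {r: True, f: True, u: False}


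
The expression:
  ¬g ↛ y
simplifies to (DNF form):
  y ∨ ¬g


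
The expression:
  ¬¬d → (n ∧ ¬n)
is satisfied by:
  {d: False}


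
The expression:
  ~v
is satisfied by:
  {v: False}


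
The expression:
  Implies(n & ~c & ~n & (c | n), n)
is always true.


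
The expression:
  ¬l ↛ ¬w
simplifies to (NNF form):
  w ∧ ¬l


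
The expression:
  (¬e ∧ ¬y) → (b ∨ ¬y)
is always true.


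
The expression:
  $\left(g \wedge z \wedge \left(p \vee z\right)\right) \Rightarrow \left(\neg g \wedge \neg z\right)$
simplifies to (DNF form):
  $\neg g \vee \neg z$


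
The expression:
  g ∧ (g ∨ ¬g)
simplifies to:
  g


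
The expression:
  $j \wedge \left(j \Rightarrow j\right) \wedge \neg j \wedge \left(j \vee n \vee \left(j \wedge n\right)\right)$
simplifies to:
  $\text{False}$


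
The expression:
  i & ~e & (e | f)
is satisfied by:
  {i: True, f: True, e: False}


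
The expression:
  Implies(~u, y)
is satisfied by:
  {y: True, u: True}
  {y: True, u: False}
  {u: True, y: False}


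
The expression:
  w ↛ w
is never true.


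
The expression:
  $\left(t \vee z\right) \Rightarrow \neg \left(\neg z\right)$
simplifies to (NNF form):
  $z \vee \neg t$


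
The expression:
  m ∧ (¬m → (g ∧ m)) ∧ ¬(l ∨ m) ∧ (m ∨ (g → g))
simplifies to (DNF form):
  False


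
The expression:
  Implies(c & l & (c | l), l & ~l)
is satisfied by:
  {l: False, c: False}
  {c: True, l: False}
  {l: True, c: False}


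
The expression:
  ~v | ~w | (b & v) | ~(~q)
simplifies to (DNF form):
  b | q | ~v | ~w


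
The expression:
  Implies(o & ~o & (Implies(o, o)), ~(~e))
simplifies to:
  True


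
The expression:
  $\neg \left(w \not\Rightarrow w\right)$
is always true.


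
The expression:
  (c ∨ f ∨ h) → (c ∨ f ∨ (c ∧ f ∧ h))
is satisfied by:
  {c: True, f: True, h: False}
  {c: True, f: False, h: False}
  {f: True, c: False, h: False}
  {c: False, f: False, h: False}
  {h: True, c: True, f: True}
  {h: True, c: True, f: False}
  {h: True, f: True, c: False}


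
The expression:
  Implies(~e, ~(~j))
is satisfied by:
  {e: True, j: True}
  {e: True, j: False}
  {j: True, e: False}


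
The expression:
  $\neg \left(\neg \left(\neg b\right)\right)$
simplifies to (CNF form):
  $\neg b$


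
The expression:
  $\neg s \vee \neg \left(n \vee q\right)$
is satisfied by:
  {q: False, s: False, n: False}
  {n: True, q: False, s: False}
  {q: True, n: False, s: False}
  {n: True, q: True, s: False}
  {s: True, n: False, q: False}


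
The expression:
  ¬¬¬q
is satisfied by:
  {q: False}


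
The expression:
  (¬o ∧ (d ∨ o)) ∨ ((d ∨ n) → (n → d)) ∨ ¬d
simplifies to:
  True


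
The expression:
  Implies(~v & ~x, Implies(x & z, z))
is always true.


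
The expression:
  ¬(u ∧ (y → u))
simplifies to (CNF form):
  ¬u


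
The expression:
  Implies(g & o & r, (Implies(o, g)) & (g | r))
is always true.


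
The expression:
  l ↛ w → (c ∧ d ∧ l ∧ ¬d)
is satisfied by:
  {w: True, l: False}
  {l: False, w: False}
  {l: True, w: True}


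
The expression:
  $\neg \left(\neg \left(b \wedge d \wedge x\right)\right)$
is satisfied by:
  {b: True, x: True, d: True}


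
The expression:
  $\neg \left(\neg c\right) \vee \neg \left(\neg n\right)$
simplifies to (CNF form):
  $c \vee n$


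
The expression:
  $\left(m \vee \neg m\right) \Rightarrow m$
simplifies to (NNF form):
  $m$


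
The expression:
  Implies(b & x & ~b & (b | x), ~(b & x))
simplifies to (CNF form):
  True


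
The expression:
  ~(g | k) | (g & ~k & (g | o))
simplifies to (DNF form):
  ~k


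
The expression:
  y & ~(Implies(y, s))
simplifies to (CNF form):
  y & ~s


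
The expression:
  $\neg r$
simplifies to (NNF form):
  $\neg r$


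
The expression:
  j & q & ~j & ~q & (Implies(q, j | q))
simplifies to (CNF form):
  False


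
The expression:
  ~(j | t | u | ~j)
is never true.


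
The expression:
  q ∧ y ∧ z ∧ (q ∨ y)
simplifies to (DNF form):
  q ∧ y ∧ z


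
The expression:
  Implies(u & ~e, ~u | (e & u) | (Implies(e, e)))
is always true.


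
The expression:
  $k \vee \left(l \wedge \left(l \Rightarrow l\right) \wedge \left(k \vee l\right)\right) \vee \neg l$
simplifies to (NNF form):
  $\text{True}$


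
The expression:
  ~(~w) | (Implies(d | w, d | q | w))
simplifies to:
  True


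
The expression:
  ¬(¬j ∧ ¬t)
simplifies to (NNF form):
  j ∨ t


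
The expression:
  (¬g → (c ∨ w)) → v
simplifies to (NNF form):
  v ∨ (¬c ∧ ¬g ∧ ¬w)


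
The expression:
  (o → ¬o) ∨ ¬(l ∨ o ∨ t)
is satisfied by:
  {o: False}


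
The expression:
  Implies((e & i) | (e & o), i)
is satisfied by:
  {i: True, e: False, o: False}
  {e: False, o: False, i: False}
  {i: True, o: True, e: False}
  {o: True, e: False, i: False}
  {i: True, e: True, o: False}
  {e: True, i: False, o: False}
  {i: True, o: True, e: True}


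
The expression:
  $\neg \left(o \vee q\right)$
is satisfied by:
  {q: False, o: False}


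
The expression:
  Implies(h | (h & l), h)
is always true.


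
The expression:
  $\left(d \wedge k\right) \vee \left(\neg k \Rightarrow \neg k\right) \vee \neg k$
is always true.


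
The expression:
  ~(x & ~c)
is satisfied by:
  {c: True, x: False}
  {x: False, c: False}
  {x: True, c: True}


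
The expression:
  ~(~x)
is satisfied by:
  {x: True}


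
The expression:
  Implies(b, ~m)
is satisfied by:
  {m: False, b: False}
  {b: True, m: False}
  {m: True, b: False}


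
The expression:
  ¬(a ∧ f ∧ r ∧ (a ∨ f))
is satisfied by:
  {a: False, r: False, f: False}
  {f: True, a: False, r: False}
  {r: True, a: False, f: False}
  {f: True, r: True, a: False}
  {a: True, f: False, r: False}
  {f: True, a: True, r: False}
  {r: True, a: True, f: False}


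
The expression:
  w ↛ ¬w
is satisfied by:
  {w: True}


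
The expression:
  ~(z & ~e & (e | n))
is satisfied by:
  {e: True, z: False, n: False}
  {e: False, z: False, n: False}
  {n: True, e: True, z: False}
  {n: True, e: False, z: False}
  {z: True, e: True, n: False}
  {z: True, e: False, n: False}
  {z: True, n: True, e: True}


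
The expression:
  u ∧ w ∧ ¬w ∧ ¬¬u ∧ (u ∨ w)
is never true.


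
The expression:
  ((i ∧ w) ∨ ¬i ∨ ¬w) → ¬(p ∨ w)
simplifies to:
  ¬p ∧ ¬w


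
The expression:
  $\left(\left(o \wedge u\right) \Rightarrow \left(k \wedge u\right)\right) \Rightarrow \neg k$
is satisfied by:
  {k: False}


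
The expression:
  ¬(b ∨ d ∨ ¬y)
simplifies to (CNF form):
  y ∧ ¬b ∧ ¬d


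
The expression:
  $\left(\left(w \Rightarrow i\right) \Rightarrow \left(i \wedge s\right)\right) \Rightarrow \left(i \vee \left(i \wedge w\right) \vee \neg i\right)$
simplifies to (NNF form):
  $\text{True}$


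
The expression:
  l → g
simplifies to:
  g ∨ ¬l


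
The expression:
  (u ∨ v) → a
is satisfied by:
  {a: True, u: False, v: False}
  {a: True, v: True, u: False}
  {a: True, u: True, v: False}
  {a: True, v: True, u: True}
  {v: False, u: False, a: False}


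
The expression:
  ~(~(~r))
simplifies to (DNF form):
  ~r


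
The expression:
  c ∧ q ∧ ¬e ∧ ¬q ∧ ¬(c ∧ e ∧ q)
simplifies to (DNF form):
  False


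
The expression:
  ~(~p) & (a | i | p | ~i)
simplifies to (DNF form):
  p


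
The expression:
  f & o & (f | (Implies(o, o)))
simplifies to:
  f & o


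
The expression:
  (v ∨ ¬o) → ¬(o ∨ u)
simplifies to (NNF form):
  (o ∧ ¬v) ∨ (¬o ∧ ¬u)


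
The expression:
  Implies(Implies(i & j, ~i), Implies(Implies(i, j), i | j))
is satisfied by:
  {i: True, j: True}
  {i: True, j: False}
  {j: True, i: False}


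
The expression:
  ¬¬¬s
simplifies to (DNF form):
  ¬s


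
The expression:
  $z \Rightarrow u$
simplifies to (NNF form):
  $u \vee \neg z$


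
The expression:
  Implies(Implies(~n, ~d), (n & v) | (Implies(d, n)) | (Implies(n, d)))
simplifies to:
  True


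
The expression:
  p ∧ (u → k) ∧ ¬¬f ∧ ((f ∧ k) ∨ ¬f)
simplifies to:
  f ∧ k ∧ p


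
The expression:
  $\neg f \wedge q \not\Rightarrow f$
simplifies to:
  $q \wedge \neg f$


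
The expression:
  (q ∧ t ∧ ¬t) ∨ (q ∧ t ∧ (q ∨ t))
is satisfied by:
  {t: True, q: True}


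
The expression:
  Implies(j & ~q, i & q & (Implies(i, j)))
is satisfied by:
  {q: True, j: False}
  {j: False, q: False}
  {j: True, q: True}


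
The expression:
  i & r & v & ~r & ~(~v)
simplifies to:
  False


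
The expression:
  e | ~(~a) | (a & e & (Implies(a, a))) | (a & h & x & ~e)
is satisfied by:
  {a: True, e: True}
  {a: True, e: False}
  {e: True, a: False}


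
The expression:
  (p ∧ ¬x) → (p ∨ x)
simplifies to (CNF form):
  True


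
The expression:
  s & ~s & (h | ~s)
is never true.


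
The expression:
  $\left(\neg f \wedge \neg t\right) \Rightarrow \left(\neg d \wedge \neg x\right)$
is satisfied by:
  {t: True, f: True, x: False, d: False}
  {d: True, t: True, f: True, x: False}
  {t: True, f: True, x: True, d: False}
  {d: True, t: True, f: True, x: True}
  {t: True, x: False, f: False, d: False}
  {t: True, d: True, x: False, f: False}
  {t: True, x: True, f: False, d: False}
  {t: True, d: True, x: True, f: False}
  {f: True, d: False, x: False, t: False}
  {d: True, f: True, x: False, t: False}
  {f: True, x: True, d: False, t: False}
  {d: True, f: True, x: True, t: False}
  {d: False, x: False, f: False, t: False}


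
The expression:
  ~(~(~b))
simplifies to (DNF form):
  ~b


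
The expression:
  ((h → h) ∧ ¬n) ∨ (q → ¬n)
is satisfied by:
  {q: False, n: False}
  {n: True, q: False}
  {q: True, n: False}


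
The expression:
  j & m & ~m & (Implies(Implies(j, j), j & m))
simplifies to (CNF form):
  False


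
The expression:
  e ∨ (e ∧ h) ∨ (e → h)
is always true.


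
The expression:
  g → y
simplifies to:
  y ∨ ¬g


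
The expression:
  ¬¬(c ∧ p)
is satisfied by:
  {c: True, p: True}


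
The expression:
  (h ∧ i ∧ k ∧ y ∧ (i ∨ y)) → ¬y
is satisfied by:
  {h: False, k: False, y: False, i: False}
  {i: True, h: False, k: False, y: False}
  {y: True, h: False, k: False, i: False}
  {i: True, y: True, h: False, k: False}
  {k: True, i: False, h: False, y: False}
  {i: True, k: True, h: False, y: False}
  {y: True, k: True, i: False, h: False}
  {i: True, y: True, k: True, h: False}
  {h: True, y: False, k: False, i: False}
  {i: True, h: True, y: False, k: False}
  {y: True, h: True, i: False, k: False}
  {i: True, y: True, h: True, k: False}
  {k: True, h: True, y: False, i: False}
  {i: True, k: True, h: True, y: False}
  {y: True, k: True, h: True, i: False}
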